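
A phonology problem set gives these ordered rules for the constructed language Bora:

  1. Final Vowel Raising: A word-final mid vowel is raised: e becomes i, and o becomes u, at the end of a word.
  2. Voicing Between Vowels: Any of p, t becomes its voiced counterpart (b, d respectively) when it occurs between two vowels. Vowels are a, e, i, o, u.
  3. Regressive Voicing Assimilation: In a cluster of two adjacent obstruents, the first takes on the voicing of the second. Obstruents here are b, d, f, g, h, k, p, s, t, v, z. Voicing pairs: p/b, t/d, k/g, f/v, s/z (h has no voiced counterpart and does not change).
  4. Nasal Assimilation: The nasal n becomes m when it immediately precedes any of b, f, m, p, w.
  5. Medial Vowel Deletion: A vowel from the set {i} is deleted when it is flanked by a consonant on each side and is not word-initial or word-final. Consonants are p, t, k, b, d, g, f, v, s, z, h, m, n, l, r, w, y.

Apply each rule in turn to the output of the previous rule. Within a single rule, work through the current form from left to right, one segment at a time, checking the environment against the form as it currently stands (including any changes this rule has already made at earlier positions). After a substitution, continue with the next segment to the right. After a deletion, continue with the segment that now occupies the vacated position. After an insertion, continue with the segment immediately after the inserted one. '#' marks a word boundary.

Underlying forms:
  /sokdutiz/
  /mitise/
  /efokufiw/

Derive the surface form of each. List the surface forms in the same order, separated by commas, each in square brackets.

[sogdudz], [mdsi], [efokufw]

/sokdutiz/:
  1 Final Vowel Raising: no change — [sokdutiz]
  2 Voicing Between Vowels: [sokdutiz] → [sokdudiz]
  3 Regressive Voicing Assimilation: [sokdudiz] → [sogdudiz]
  4 Nasal Assimilation: no change — [sogdudiz]
  5 Medial Vowel Deletion: [sogdudiz] → [sogdudz]
/mitise/:
  1 Final Vowel Raising: [mitise] → [mitisi]
  2 Voicing Between Vowels: [mitisi] → [midisi]
  3 Regressive Voicing Assimilation: no change — [midisi]
  4 Nasal Assimilation: no change — [midisi]
  5 Medial Vowel Deletion: [midisi] → [mdsi]
/efokufiw/:
  1 Final Vowel Raising: no change — [efokufiw]
  2 Voicing Between Vowels: no change — [efokufiw]
  3 Regressive Voicing Assimilation: no change — [efokufiw]
  4 Nasal Assimilation: no change — [efokufiw]
  5 Medial Vowel Deletion: [efokufiw] → [efokufw]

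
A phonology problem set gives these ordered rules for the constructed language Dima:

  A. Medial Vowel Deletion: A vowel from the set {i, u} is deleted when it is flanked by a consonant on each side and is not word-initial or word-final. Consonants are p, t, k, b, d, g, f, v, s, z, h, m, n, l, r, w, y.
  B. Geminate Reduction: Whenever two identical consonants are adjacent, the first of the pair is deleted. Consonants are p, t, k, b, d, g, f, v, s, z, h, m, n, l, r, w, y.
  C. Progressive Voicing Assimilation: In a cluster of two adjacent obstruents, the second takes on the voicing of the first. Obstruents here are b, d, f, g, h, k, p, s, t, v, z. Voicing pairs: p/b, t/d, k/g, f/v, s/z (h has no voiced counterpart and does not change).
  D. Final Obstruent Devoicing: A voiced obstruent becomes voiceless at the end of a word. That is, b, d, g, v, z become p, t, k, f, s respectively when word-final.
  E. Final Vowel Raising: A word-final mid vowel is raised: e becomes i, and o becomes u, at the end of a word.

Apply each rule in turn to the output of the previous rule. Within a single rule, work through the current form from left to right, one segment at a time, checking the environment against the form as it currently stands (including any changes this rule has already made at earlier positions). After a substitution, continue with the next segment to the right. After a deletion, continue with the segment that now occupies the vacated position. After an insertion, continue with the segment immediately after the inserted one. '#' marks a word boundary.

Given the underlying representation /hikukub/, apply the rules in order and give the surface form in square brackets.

[hkp]

A Medial Vowel Deletion: [hikukub] → [hkkb]
B Geminate Reduction: [hkkb] → [hkb]
C Progressive Voicing Assimilation: [hkb] → [hkp]
D Final Obstruent Devoicing: no change — [hkp]
E Final Vowel Raising: no change — [hkp]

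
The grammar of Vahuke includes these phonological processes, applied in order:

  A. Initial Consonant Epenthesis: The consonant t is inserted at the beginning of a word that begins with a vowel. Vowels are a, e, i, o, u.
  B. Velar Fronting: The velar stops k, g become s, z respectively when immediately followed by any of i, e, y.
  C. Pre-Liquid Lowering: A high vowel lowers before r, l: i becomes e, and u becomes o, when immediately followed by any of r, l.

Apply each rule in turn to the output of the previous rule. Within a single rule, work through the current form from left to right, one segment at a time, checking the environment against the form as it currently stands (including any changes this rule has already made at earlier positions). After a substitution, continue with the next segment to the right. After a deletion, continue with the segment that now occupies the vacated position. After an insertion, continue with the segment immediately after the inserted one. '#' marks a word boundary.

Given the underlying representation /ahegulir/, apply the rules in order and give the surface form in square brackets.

A Initial Consonant Epenthesis: [ahegulir] → [tahegulir]
B Velar Fronting: no change — [tahegulir]
C Pre-Liquid Lowering: [tahegulir] → [tahegoler]

[tahegoler]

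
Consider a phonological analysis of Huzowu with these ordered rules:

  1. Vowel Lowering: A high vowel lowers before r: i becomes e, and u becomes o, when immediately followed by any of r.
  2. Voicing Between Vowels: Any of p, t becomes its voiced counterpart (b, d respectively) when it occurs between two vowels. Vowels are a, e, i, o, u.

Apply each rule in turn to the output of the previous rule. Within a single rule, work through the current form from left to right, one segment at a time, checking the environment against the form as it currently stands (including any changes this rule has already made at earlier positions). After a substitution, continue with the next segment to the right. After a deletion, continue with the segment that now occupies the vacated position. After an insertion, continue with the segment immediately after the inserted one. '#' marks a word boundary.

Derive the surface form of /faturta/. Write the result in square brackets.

1 Vowel Lowering: [faturta] → [fatorta]
2 Voicing Between Vowels: [fatorta] → [fadorta]

[fadorta]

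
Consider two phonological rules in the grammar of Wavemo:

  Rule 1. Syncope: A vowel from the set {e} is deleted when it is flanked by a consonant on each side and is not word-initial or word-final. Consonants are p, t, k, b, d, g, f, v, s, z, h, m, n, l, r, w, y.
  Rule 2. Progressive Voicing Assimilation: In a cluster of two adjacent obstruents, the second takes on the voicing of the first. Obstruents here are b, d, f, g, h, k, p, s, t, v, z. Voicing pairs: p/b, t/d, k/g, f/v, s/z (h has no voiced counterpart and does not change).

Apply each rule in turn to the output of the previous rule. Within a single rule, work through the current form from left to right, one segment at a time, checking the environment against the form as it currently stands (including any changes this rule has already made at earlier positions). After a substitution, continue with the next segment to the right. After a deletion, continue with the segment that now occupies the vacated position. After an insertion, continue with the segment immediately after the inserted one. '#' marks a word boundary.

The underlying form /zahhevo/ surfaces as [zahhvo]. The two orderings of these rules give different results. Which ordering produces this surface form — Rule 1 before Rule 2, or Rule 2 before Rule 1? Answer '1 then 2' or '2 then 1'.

Order 1 then 2:
  1 Syncope: [zahhevo] → [zahhvo]
  2 Progressive Voicing Assimilation: [zahhvo] → [zahhfo]
  result: [zahhfo]
Order 2 then 1:
  2 Progressive Voicing Assimilation: no change — [zahhevo]
  1 Syncope: [zahhevo] → [zahhvo]
  result: [zahhvo]

2 then 1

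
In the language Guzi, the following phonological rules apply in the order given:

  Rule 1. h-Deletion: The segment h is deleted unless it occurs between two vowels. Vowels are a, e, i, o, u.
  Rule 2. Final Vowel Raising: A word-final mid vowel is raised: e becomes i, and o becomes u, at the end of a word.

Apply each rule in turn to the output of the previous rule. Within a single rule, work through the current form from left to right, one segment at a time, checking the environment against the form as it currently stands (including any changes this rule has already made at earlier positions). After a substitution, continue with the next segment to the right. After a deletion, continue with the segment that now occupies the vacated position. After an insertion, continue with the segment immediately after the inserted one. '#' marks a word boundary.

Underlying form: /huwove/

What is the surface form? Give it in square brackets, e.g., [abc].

Rule 1 h-Deletion: [huwove] → [uwove]
Rule 2 Final Vowel Raising: [uwove] → [uwovi]

[uwovi]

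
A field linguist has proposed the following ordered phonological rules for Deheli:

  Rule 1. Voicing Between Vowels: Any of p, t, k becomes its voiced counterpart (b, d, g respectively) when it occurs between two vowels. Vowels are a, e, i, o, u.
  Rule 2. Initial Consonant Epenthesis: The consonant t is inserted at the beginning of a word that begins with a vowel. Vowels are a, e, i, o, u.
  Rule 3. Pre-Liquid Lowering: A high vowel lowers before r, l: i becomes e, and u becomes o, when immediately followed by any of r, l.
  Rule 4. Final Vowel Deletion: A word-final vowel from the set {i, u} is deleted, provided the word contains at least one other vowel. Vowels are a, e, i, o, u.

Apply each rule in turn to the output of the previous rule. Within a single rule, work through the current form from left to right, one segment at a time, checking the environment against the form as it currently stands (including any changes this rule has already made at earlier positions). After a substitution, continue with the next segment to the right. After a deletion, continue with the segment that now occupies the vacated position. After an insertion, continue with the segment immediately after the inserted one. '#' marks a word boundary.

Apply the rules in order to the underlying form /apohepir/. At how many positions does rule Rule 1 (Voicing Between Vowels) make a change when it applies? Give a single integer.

2

Rule 1 Voicing Between Vowels: [apohepir] → [abohebir]
Rule 2 Initial Consonant Epenthesis: [abohebir] → [tabohebir]
Rule 3 Pre-Liquid Lowering: [tabohebir] → [taboheber]
Rule 4 Final Vowel Deletion: no change — [taboheber]
Rule Rule 1 changed 2 position(s).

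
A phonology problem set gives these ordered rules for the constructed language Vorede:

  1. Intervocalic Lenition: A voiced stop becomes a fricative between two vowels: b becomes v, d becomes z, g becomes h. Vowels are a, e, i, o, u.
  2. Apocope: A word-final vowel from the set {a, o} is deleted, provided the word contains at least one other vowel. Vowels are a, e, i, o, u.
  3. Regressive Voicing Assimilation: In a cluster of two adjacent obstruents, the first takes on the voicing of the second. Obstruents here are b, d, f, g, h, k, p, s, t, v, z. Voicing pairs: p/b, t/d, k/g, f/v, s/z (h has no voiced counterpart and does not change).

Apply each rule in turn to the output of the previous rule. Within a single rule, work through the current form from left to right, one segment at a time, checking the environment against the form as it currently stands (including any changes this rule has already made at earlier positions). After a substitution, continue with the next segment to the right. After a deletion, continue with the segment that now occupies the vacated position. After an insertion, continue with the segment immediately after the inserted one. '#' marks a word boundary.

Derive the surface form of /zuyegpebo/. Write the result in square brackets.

[zuyekpev]

1 Intervocalic Lenition: [zuyegpebo] → [zuyegpevo]
2 Apocope: [zuyegpevo] → [zuyegpev]
3 Regressive Voicing Assimilation: [zuyegpev] → [zuyekpev]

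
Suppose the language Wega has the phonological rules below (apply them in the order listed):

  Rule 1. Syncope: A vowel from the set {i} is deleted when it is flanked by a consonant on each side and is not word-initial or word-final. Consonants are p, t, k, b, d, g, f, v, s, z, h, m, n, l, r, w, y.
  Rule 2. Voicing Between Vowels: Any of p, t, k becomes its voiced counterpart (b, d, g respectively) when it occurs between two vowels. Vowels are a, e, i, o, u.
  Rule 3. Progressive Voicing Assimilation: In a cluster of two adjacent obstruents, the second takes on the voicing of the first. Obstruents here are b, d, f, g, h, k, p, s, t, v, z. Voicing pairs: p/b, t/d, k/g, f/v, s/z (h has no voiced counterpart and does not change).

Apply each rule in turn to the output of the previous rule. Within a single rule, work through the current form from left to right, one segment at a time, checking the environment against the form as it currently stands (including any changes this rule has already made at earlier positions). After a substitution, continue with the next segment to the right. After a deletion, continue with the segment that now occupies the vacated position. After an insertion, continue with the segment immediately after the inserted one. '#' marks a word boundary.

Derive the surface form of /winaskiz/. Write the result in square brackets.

[wnasks]

Rule 1 Syncope: [winaskiz] → [wnaskz]
Rule 2 Voicing Between Vowels: no change — [wnaskz]
Rule 3 Progressive Voicing Assimilation: [wnaskz] → [wnasks]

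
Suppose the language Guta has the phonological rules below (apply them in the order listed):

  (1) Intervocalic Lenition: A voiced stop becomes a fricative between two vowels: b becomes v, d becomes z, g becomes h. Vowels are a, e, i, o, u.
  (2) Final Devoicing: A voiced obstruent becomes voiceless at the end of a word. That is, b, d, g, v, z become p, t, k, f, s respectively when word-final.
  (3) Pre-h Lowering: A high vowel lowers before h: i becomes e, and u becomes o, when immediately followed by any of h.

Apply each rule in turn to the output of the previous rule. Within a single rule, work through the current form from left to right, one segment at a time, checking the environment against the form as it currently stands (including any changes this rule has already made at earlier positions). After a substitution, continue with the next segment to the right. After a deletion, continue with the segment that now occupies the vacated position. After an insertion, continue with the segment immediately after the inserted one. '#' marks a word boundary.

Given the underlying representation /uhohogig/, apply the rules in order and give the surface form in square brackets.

[ohohohik]

(1) Intervocalic Lenition: [uhohogig] → [uhohohig]
(2) Final Devoicing: [uhohohig] → [uhohohik]
(3) Pre-h Lowering: [uhohohik] → [ohohohik]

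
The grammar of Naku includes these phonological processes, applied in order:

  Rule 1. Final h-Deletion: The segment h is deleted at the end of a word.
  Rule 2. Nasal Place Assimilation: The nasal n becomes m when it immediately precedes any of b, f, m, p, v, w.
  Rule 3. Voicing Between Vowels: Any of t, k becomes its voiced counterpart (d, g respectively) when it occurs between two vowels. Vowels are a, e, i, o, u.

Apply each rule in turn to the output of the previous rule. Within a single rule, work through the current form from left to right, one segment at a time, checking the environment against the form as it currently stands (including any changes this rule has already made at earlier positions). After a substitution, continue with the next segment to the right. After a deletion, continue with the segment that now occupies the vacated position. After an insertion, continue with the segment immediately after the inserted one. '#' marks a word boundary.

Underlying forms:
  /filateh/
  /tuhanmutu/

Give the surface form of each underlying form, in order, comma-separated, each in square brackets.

[filade], [tuhammudu]

/filateh/:
  Rule 1 Final h-Deletion: [filateh] → [filate]
  Rule 2 Nasal Place Assimilation: no change — [filate]
  Rule 3 Voicing Between Vowels: [filate] → [filade]
/tuhanmutu/:
  Rule 1 Final h-Deletion: no change — [tuhanmutu]
  Rule 2 Nasal Place Assimilation: [tuhanmutu] → [tuhammutu]
  Rule 3 Voicing Between Vowels: [tuhammutu] → [tuhammudu]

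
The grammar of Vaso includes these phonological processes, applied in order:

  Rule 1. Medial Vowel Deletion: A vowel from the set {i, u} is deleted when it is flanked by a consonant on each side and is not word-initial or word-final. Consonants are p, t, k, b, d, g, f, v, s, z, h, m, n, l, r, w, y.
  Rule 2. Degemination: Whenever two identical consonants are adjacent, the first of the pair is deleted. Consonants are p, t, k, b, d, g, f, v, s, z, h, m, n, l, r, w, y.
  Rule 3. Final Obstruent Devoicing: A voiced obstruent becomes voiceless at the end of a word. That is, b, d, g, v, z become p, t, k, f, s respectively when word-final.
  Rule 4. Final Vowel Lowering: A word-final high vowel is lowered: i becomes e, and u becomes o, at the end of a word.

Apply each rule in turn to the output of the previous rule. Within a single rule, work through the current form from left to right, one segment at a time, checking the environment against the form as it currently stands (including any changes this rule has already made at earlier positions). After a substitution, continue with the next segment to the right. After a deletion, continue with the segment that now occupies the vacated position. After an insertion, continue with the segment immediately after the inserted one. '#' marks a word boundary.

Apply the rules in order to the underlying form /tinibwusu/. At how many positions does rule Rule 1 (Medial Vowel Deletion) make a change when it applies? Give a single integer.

3

Rule 1 Medial Vowel Deletion: [tinibwusu] → [tnbwsu]
Rule 2 Degemination: no change — [tnbwsu]
Rule 3 Final Obstruent Devoicing: no change — [tnbwsu]
Rule 4 Final Vowel Lowering: [tnbwsu] → [tnbwso]
Rule Rule 1 changed 3 position(s).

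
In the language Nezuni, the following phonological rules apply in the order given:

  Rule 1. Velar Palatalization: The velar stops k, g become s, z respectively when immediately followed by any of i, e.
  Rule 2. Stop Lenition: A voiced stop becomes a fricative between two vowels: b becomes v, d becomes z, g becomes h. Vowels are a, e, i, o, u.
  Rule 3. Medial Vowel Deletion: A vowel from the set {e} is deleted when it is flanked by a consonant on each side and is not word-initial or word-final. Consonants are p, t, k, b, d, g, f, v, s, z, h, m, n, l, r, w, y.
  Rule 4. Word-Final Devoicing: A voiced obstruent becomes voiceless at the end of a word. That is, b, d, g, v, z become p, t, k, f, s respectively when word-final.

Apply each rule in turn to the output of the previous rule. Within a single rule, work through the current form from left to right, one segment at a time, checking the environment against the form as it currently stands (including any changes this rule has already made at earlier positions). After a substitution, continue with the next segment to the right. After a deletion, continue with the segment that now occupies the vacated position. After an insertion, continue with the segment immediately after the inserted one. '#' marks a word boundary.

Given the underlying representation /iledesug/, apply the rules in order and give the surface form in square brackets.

[ilzsuk]

Rule 1 Velar Palatalization: no change — [iledesug]
Rule 2 Stop Lenition: [iledesug] → [ilezesug]
Rule 3 Medial Vowel Deletion: [ilezesug] → [ilzsug]
Rule 4 Word-Final Devoicing: [ilzsug] → [ilzsuk]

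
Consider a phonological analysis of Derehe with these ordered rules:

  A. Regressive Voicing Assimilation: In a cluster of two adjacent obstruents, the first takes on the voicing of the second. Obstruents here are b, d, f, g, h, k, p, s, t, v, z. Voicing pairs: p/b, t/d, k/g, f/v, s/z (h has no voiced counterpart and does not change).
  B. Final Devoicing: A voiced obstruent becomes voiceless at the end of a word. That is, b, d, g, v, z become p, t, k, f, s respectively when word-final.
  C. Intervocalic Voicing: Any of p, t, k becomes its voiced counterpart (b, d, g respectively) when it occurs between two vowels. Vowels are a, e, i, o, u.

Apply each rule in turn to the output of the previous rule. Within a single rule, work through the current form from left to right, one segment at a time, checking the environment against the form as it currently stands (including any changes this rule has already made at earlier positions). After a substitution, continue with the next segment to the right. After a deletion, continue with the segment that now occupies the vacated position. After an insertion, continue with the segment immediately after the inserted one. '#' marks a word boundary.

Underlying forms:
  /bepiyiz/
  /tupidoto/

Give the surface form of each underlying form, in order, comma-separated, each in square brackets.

/bepiyiz/:
  A Regressive Voicing Assimilation: no change — [bepiyiz]
  B Final Devoicing: [bepiyiz] → [bepiyis]
  C Intervocalic Voicing: [bepiyis] → [bebiyis]
/tupidoto/:
  A Regressive Voicing Assimilation: no change — [tupidoto]
  B Final Devoicing: no change — [tupidoto]
  C Intervocalic Voicing: [tupidoto] → [tubidodo]

[bebiyis], [tubidodo]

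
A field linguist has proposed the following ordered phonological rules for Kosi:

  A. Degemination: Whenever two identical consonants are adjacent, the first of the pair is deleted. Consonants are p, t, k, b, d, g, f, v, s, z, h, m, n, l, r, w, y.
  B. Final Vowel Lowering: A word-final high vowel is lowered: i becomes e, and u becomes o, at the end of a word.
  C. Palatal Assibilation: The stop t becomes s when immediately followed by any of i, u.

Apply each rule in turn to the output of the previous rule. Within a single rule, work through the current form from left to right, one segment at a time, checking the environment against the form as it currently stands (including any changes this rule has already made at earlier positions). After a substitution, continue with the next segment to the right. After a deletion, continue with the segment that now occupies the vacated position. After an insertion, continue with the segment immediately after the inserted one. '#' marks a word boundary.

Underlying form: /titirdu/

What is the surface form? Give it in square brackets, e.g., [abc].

A Degemination: no change — [titirdu]
B Final Vowel Lowering: [titirdu] → [titirdo]
C Palatal Assibilation: [titirdo] → [sisirdo]

[sisirdo]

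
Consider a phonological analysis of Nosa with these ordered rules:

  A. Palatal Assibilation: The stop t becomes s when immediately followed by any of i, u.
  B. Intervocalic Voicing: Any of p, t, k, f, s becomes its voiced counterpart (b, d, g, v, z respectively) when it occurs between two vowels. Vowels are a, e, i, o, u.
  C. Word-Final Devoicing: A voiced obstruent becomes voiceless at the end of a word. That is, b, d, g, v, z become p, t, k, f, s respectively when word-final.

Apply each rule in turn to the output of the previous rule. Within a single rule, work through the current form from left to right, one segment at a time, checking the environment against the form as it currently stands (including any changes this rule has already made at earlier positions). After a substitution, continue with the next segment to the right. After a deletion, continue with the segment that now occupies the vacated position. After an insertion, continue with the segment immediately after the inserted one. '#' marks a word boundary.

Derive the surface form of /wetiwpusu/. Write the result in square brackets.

A Palatal Assibilation: [wetiwpusu] → [wesiwpusu]
B Intervocalic Voicing: [wesiwpusu] → [weziwpuzu]
C Word-Final Devoicing: no change — [weziwpuzu]

[weziwpuzu]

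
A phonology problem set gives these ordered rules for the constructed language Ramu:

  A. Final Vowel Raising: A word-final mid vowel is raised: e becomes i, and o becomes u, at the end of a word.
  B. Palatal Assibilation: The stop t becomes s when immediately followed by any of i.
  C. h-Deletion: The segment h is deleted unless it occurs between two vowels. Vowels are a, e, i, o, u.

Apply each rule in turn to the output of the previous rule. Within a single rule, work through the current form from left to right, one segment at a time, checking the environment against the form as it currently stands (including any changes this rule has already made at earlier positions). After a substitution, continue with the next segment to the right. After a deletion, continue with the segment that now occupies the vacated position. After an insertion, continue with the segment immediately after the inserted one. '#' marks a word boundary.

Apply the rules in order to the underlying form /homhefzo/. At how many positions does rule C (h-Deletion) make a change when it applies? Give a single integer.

2

A Final Vowel Raising: [homhefzo] → [homhefzu]
B Palatal Assibilation: no change — [homhefzu]
C h-Deletion: [homhefzu] → [omefzu]
Rule C changed 2 position(s).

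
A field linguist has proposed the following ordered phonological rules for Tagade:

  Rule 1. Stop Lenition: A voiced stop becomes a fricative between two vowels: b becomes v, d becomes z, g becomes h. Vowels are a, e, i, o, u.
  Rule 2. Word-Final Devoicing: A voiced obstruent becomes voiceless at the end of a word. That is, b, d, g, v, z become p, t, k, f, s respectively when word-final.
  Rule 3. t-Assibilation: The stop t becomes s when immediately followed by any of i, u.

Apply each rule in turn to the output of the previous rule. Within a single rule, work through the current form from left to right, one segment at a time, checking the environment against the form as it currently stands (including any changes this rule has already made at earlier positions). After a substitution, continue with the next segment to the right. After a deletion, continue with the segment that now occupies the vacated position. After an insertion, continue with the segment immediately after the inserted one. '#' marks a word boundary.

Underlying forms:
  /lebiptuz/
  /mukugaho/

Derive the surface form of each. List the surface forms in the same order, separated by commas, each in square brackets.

/lebiptuz/:
  Rule 1 Stop Lenition: [lebiptuz] → [leviptuz]
  Rule 2 Word-Final Devoicing: [leviptuz] → [leviptus]
  Rule 3 t-Assibilation: [leviptus] → [levipsus]
/mukugaho/:
  Rule 1 Stop Lenition: [mukugaho] → [mukuhaho]
  Rule 2 Word-Final Devoicing: no change — [mukuhaho]
  Rule 3 t-Assibilation: no change — [mukuhaho]

[levipsus], [mukuhaho]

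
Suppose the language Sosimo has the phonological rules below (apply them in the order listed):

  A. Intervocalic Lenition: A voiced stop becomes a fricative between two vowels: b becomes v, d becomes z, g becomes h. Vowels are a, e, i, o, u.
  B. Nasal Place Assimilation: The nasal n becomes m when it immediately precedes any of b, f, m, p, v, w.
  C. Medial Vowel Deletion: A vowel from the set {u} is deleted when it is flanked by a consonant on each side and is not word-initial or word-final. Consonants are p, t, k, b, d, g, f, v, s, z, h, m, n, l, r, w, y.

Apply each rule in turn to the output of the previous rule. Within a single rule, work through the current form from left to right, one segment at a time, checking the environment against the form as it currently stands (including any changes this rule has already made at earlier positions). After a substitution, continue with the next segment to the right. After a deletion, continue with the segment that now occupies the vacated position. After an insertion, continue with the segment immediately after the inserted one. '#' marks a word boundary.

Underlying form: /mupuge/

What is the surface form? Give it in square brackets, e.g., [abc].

A Intervocalic Lenition: [mupuge] → [mupuhe]
B Nasal Place Assimilation: no change — [mupuhe]
C Medial Vowel Deletion: [mupuhe] → [mphe]

[mphe]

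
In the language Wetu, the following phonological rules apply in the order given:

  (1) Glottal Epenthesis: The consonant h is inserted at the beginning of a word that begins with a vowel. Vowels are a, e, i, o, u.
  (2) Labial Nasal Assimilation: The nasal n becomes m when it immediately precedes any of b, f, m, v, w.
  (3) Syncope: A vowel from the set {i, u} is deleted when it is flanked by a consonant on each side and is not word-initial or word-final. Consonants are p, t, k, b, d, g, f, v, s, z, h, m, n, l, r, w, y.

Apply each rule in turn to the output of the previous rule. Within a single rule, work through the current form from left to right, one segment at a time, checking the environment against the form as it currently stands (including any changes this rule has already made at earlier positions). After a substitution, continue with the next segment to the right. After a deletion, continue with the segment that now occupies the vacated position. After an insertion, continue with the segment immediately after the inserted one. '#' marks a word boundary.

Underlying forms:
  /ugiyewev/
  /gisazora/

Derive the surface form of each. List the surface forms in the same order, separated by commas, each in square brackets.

/ugiyewev/:
  (1) Glottal Epenthesis: [ugiyewev] → [hugiyewev]
  (2) Labial Nasal Assimilation: no change — [hugiyewev]
  (3) Syncope: [hugiyewev] → [hgyewev]
/gisazora/:
  (1) Glottal Epenthesis: no change — [gisazora]
  (2) Labial Nasal Assimilation: no change — [gisazora]
  (3) Syncope: [gisazora] → [gsazora]

[hgyewev], [gsazora]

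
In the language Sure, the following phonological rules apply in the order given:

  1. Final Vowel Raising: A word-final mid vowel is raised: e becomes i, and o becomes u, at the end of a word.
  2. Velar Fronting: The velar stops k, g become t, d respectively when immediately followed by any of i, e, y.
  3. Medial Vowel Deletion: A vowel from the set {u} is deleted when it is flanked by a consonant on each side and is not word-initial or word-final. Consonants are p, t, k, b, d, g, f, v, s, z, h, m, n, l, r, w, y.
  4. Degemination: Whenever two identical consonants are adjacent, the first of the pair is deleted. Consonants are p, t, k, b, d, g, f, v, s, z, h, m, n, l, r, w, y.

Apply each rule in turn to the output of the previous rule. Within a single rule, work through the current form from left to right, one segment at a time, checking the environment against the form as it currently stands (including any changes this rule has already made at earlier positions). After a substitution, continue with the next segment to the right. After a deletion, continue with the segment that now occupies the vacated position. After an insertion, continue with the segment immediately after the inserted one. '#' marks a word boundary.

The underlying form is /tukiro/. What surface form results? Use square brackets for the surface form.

[tiru]

1 Final Vowel Raising: [tukiro] → [tukiru]
2 Velar Fronting: [tukiru] → [tutiru]
3 Medial Vowel Deletion: [tutiru] → [ttiru]
4 Degemination: [ttiru] → [tiru]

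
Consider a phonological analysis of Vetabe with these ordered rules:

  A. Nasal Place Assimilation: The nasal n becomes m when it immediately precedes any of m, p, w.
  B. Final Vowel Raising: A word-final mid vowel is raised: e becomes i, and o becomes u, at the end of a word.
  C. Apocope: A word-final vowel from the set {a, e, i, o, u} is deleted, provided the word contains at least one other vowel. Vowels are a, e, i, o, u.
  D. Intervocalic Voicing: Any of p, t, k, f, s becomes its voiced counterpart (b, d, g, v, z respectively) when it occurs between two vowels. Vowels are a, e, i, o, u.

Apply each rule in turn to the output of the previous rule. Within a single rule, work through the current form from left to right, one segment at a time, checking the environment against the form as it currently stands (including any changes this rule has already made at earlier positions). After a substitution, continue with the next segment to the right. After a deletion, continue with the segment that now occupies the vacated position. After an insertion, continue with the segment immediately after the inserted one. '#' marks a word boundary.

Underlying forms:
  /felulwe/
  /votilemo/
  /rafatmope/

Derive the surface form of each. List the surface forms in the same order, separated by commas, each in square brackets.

/felulwe/:
  A Nasal Place Assimilation: no change — [felulwe]
  B Final Vowel Raising: [felulwe] → [felulwi]
  C Apocope: [felulwi] → [felulw]
  D Intervocalic Voicing: no change — [felulw]
/votilemo/:
  A Nasal Place Assimilation: no change — [votilemo]
  B Final Vowel Raising: [votilemo] → [votilemu]
  C Apocope: [votilemu] → [votilem]
  D Intervocalic Voicing: [votilem] → [vodilem]
/rafatmope/:
  A Nasal Place Assimilation: no change — [rafatmope]
  B Final Vowel Raising: [rafatmope] → [rafatmopi]
  C Apocope: [rafatmopi] → [rafatmop]
  D Intervocalic Voicing: [rafatmop] → [ravatmop]

[felulw], [vodilem], [ravatmop]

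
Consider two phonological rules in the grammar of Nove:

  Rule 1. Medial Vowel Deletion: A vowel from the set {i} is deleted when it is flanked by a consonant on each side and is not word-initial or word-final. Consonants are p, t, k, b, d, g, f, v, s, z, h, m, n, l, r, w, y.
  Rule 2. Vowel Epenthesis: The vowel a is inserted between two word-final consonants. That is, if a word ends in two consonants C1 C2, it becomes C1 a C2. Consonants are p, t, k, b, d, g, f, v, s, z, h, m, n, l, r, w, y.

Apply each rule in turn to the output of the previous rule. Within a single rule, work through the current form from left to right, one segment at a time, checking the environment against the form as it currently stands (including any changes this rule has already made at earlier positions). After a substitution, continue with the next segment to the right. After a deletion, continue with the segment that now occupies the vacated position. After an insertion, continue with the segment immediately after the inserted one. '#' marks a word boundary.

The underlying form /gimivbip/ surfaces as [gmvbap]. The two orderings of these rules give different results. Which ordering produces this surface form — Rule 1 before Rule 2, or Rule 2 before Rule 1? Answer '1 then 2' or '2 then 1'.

1 then 2

Order 1 then 2:
  1 Medial Vowel Deletion: [gimivbip] → [gmvbp]
  2 Vowel Epenthesis: [gmvbp] → [gmvbap]
  result: [gmvbap]
Order 2 then 1:
  2 Vowel Epenthesis: no change — [gimivbip]
  1 Medial Vowel Deletion: [gimivbip] → [gmvbp]
  result: [gmvbp]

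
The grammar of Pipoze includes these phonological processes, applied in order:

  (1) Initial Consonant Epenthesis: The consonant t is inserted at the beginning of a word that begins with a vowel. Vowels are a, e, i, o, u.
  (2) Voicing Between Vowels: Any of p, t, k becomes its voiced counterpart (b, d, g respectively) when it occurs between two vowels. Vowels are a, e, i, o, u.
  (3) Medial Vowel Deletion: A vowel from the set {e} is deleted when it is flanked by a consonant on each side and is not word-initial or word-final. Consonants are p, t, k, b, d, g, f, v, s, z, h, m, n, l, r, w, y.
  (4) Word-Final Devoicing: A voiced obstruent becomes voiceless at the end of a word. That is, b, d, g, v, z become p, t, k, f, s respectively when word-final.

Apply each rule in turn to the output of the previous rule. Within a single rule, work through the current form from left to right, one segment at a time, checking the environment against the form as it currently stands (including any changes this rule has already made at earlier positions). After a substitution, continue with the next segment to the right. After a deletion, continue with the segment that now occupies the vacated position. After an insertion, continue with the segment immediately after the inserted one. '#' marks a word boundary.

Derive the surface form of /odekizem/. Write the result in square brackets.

[todgizm]

(1) Initial Consonant Epenthesis: [odekizem] → [todekizem]
(2) Voicing Between Vowels: [todekizem] → [todegizem]
(3) Medial Vowel Deletion: [todegizem] → [todgizm]
(4) Word-Final Devoicing: no change — [todgizm]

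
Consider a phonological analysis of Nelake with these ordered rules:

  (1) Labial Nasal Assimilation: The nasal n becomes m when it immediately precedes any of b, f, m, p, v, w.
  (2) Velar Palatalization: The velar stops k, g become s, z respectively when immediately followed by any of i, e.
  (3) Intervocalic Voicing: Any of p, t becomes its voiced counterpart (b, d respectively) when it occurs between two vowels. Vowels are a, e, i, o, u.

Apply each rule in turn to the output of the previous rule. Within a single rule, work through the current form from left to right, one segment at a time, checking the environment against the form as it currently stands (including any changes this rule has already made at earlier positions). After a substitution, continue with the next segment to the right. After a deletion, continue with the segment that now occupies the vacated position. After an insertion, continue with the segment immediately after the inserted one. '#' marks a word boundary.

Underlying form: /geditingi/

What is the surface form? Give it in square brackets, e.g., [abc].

(1) Labial Nasal Assimilation: no change — [geditingi]
(2) Velar Palatalization: [geditingi] → [zeditinzi]
(3) Intervocalic Voicing: [zeditinzi] → [zedidinzi]

[zedidinzi]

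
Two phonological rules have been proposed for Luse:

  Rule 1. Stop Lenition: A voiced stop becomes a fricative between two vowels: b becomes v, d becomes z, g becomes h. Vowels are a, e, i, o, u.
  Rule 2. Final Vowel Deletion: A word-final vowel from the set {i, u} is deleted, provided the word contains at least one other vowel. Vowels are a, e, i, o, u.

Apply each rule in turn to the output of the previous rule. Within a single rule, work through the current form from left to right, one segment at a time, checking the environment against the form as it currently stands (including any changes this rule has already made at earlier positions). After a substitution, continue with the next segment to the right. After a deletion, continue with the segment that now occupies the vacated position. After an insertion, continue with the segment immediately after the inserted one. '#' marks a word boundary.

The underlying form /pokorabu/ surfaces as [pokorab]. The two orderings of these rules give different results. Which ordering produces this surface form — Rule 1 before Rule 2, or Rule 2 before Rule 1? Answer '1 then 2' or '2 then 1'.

Order 1 then 2:
  1 Stop Lenition: [pokorabu] → [pokoravu]
  2 Final Vowel Deletion: [pokoravu] → [pokorav]
  result: [pokorav]
Order 2 then 1:
  2 Final Vowel Deletion: [pokorabu] → [pokorab]
  1 Stop Lenition: no change — [pokorab]
  result: [pokorab]

2 then 1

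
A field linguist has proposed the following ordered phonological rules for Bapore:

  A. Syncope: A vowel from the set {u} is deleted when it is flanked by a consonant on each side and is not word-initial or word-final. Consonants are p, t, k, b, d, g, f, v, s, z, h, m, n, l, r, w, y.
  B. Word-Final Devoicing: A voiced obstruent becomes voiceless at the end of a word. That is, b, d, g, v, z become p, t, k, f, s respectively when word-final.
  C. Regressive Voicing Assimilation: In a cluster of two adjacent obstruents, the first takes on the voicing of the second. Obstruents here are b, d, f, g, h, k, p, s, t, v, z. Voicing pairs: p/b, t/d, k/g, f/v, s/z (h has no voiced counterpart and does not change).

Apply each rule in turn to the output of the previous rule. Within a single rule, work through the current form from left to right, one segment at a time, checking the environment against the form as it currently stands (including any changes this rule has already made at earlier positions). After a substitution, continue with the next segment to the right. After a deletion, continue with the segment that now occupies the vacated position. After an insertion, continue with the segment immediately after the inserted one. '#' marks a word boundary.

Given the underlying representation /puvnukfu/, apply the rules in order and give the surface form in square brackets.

A Syncope: [puvnukfu] → [pvnkfu]
B Word-Final Devoicing: no change — [pvnkfu]
C Regressive Voicing Assimilation: [pvnkfu] → [bvnkfu]

[bvnkfu]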